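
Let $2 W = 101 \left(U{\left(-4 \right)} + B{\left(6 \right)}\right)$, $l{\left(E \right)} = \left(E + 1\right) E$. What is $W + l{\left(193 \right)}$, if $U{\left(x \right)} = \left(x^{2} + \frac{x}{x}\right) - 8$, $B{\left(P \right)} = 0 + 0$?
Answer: $\frac{75793}{2} \approx 37897.0$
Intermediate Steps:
$B{\left(P \right)} = 0$
$U{\left(x \right)} = -7 + x^{2}$ ($U{\left(x \right)} = \left(x^{2} + 1\right) - 8 = \left(1 + x^{2}\right) - 8 = -7 + x^{2}$)
$l{\left(E \right)} = E \left(1 + E\right)$ ($l{\left(E \right)} = \left(1 + E\right) E = E \left(1 + E\right)$)
$W = \frac{909}{2}$ ($W = \frac{101 \left(\left(-7 + \left(-4\right)^{2}\right) + 0\right)}{2} = \frac{101 \left(\left(-7 + 16\right) + 0\right)}{2} = \frac{101 \left(9 + 0\right)}{2} = \frac{101 \cdot 9}{2} = \frac{1}{2} \cdot 909 = \frac{909}{2} \approx 454.5$)
$W + l{\left(193 \right)} = \frac{909}{2} + 193 \left(1 + 193\right) = \frac{909}{2} + 193 \cdot 194 = \frac{909}{2} + 37442 = \frac{75793}{2}$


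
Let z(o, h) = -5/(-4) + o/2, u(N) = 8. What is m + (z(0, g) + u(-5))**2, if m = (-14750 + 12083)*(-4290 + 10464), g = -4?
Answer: -263455559/16 ≈ -1.6466e+7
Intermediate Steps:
z(o, h) = 5/4 + o/2 (z(o, h) = -5*(-1/4) + o*(1/2) = 5/4 + o/2)
m = -16466058 (m = -2667*6174 = -16466058)
m + (z(0, g) + u(-5))**2 = -16466058 + ((5/4 + (1/2)*0) + 8)**2 = -16466058 + ((5/4 + 0) + 8)**2 = -16466058 + (5/4 + 8)**2 = -16466058 + (37/4)**2 = -16466058 + 1369/16 = -263455559/16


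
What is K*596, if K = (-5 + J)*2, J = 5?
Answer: 0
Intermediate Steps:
K = 0 (K = (-5 + 5)*2 = 0*2 = 0)
K*596 = 0*596 = 0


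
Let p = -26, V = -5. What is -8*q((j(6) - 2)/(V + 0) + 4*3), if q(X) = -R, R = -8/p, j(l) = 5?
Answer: 32/13 ≈ 2.4615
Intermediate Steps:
R = 4/13 (R = -8/(-26) = -8*(-1/26) = 4/13 ≈ 0.30769)
q(X) = -4/13 (q(X) = -1*4/13 = -4/13)
-8*q((j(6) - 2)/(V + 0) + 4*3) = -8*(-4/13) = 32/13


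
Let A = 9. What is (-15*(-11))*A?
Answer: 1485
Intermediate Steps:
(-15*(-11))*A = -15*(-11)*9 = 165*9 = 1485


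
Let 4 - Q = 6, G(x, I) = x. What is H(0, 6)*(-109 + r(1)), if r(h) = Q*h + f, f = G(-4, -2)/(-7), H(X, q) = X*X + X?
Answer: 0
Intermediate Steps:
Q = -2 (Q = 4 - 1*6 = 4 - 6 = -2)
H(X, q) = X + X² (H(X, q) = X² + X = X + X²)
f = 4/7 (f = -4/(-7) = -4*(-⅐) = 4/7 ≈ 0.57143)
r(h) = 4/7 - 2*h (r(h) = -2*h + 4/7 = 4/7 - 2*h)
H(0, 6)*(-109 + r(1)) = (0*(1 + 0))*(-109 + (4/7 - 2*1)) = (0*1)*(-109 + (4/7 - 2)) = 0*(-109 - 10/7) = 0*(-773/7) = 0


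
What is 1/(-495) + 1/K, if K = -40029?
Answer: -1228/600435 ≈ -0.0020452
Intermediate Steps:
1/(-495) + 1/K = 1/(-495) + 1/(-40029) = -1/495 - 1/40029 = -1228/600435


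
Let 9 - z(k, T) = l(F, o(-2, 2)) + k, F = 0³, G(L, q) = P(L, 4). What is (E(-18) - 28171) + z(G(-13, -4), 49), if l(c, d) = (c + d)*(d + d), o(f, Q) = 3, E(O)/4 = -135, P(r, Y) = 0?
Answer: -28720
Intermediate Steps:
E(O) = -540 (E(O) = 4*(-135) = -540)
G(L, q) = 0
F = 0
l(c, d) = 2*d*(c + d) (l(c, d) = (c + d)*(2*d) = 2*d*(c + d))
z(k, T) = -9 - k (z(k, T) = 9 - (2*3*(0 + 3) + k) = 9 - (2*3*3 + k) = 9 - (18 + k) = 9 + (-18 - k) = -9 - k)
(E(-18) - 28171) + z(G(-13, -4), 49) = (-540 - 28171) + (-9 - 1*0) = -28711 + (-9 + 0) = -28711 - 9 = -28720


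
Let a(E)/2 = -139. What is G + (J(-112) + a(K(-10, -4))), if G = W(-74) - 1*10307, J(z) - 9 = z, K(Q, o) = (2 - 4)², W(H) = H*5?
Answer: -11058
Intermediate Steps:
W(H) = 5*H
K(Q, o) = 4 (K(Q, o) = (-2)² = 4)
a(E) = -278 (a(E) = 2*(-139) = -278)
J(z) = 9 + z
G = -10677 (G = 5*(-74) - 1*10307 = -370 - 10307 = -10677)
G + (J(-112) + a(K(-10, -4))) = -10677 + ((9 - 112) - 278) = -10677 + (-103 - 278) = -10677 - 381 = -11058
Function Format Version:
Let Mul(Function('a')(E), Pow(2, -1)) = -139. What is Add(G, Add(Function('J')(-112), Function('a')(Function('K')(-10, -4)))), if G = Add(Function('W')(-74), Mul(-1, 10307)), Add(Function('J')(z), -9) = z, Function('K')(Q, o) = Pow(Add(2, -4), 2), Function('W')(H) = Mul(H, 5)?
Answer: -11058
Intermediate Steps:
Function('W')(H) = Mul(5, H)
Function('K')(Q, o) = 4 (Function('K')(Q, o) = Pow(-2, 2) = 4)
Function('a')(E) = -278 (Function('a')(E) = Mul(2, -139) = -278)
Function('J')(z) = Add(9, z)
G = -10677 (G = Add(Mul(5, -74), Mul(-1, 10307)) = Add(-370, -10307) = -10677)
Add(G, Add(Function('J')(-112), Function('a')(Function('K')(-10, -4)))) = Add(-10677, Add(Add(9, -112), -278)) = Add(-10677, Add(-103, -278)) = Add(-10677, -381) = -11058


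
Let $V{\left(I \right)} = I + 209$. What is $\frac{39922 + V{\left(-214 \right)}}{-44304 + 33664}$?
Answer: $- \frac{39917}{10640} \approx -3.7516$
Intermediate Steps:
$V{\left(I \right)} = 209 + I$
$\frac{39922 + V{\left(-214 \right)}}{-44304 + 33664} = \frac{39922 + \left(209 - 214\right)}{-44304 + 33664} = \frac{39922 - 5}{-10640} = 39917 \left(- \frac{1}{10640}\right) = - \frac{39917}{10640}$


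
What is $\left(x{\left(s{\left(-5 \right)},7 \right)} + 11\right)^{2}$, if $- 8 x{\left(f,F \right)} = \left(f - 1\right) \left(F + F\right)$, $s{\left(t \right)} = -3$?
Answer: $324$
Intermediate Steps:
$x{\left(f,F \right)} = - \frac{F \left(-1 + f\right)}{4}$ ($x{\left(f,F \right)} = - \frac{\left(f - 1\right) \left(F + F\right)}{8} = - \frac{\left(-1 + f\right) 2 F}{8} = - \frac{2 F \left(-1 + f\right)}{8} = - \frac{F \left(-1 + f\right)}{4}$)
$\left(x{\left(s{\left(-5 \right)},7 \right)} + 11\right)^{2} = \left(\frac{1}{4} \cdot 7 \left(1 - -3\right) + 11\right)^{2} = \left(\frac{1}{4} \cdot 7 \left(1 + 3\right) + 11\right)^{2} = \left(\frac{1}{4} \cdot 7 \cdot 4 + 11\right)^{2} = \left(7 + 11\right)^{2} = 18^{2} = 324$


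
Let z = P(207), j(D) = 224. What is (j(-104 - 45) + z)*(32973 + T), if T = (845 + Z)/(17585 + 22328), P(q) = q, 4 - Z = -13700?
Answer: 567224402038/39913 ≈ 1.4212e+7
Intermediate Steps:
Z = 13704 (Z = 4 - 1*(-13700) = 4 + 13700 = 13704)
T = 14549/39913 (T = (845 + 13704)/(17585 + 22328) = 14549/39913 ≈ 0.36452)
z = 207
(j(-104 - 45) + z)*(32973 + T) = (224 + 207)*(32973 + 14549/39913) = 431*(1316065898/39913) = 567224402038/39913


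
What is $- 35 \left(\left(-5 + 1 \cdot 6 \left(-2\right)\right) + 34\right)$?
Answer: $-595$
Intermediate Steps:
$- 35 \left(\left(-5 + 1 \cdot 6 \left(-2\right)\right) + 34\right) = - 35 \left(\left(-5 + 1 \left(-12\right)\right) + 34\right) = - 35 \left(\left(-5 - 12\right) + 34\right) = - 35 \left(-17 + 34\right) = \left(-35\right) 17 = -595$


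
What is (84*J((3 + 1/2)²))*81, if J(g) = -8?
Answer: -54432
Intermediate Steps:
(84*J((3 + 1/2)²))*81 = (84*(-8))*81 = -672*81 = -54432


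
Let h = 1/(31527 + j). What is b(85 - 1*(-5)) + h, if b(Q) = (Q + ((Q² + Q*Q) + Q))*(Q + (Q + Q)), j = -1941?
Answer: 130847043601/29586 ≈ 4.4226e+6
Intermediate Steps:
h = 1/29586 (h = 1/(31527 - 1941) = 1/29586 ≈ 3.3800e-5)
b(Q) = 3*Q*(2*Q + 2*Q²) (b(Q) = (Q + ((Q² + Q²) + Q))*(Q + 2*Q) = (Q + (2*Q² + Q))*(3*Q) = (Q + (Q + 2*Q²))*(3*Q) = (2*Q + 2*Q²)*(3*Q) = 3*Q*(2*Q + 2*Q²))
b(85 - 1*(-5)) + h = 6*(85 - 1*(-5))²*(1 + (85 - 1*(-5))) + 1/29586 = 6*(85 + 5)²*(1 + (85 + 5)) + 1/29586 = 6*90²*(1 + 90) + 1/29586 = 6*8100*91 + 1/29586 = 4422600 + 1/29586 = 130847043601/29586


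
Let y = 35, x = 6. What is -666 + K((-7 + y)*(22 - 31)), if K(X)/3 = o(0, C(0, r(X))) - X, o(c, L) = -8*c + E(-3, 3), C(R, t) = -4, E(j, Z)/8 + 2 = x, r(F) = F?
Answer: 186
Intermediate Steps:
E(j, Z) = 32 (E(j, Z) = -16 + 8*6 = -16 + 48 = 32)
o(c, L) = 32 - 8*c (o(c, L) = -8*c + 32 = 32 - 8*c)
K(X) = 96 - 3*X (K(X) = 3*((32 - 8*0) - X) = 3*((32 + 0) - X) = 3*(32 - X) = 96 - 3*X)
-666 + K((-7 + y)*(22 - 31)) = -666 + (96 - 3*(-7 + 35)*(22 - 31)) = -666 + (96 - 84*(-9)) = -666 + (96 - 3*(-252)) = -666 + (96 + 756) = -666 + 852 = 186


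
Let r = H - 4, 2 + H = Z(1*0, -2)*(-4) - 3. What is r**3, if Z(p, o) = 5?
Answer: -24389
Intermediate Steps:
H = -25 (H = -2 + (5*(-4) - 3) = -2 + (-20 - 3) = -2 - 23 = -25)
r = -29 (r = -25 - 4 = -29)
r**3 = (-29)**3 = -24389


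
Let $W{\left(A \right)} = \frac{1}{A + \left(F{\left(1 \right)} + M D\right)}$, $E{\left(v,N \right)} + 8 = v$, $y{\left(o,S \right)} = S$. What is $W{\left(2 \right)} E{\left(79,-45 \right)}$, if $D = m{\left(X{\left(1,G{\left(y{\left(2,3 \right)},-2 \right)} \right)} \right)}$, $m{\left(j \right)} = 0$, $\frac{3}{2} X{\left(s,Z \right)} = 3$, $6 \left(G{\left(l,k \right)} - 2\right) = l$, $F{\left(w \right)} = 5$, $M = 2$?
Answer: $\frac{71}{7} \approx 10.143$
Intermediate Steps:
$G{\left(l,k \right)} = 2 + \frac{l}{6}$
$X{\left(s,Z \right)} = 2$ ($X{\left(s,Z \right)} = \frac{2}{3} \cdot 3 = 2$)
$E{\left(v,N \right)} = -8 + v$
$D = 0$
$W{\left(A \right)} = \frac{1}{5 + A}$ ($W{\left(A \right)} = \frac{1}{A + \left(5 + 2 \cdot 0\right)} = \frac{1}{A + \left(5 + 0\right)} = \frac{1}{A + 5} = \frac{1}{5 + A}$)
$W{\left(2 \right)} E{\left(79,-45 \right)} = \frac{-8 + 79}{5 + 2} = \frac{1}{7} \cdot 71 = \frac{71}{7}$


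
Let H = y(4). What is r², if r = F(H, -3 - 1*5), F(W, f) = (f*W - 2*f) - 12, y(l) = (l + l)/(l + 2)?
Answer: 400/9 ≈ 44.444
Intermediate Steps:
y(l) = 2*l/(2 + l) (y(l) = (2*l)/(2 + l) = 2*l/(2 + l))
H = 4/3 (H = 2*4/(2 + 4) = 2*4/6 = 2*4*(⅙) = 4/3 ≈ 1.3333)
F(W, f) = -12 - 2*f + W*f (F(W, f) = (W*f - 2*f) - 12 = (-2*f + W*f) - 12 = -12 - 2*f + W*f)
r = -20/3 (r = -12 - 2*(-3 - 1*5) + 4*(-3 - 1*5)/3 = -12 - 2*(-3 - 5) + 4*(-3 - 5)/3 = -12 - 2*(-8) + (4/3)*(-8) = -12 + 16 - 32/3 = -20/3 ≈ -6.6667)
r² = (-20/3)² = 400/9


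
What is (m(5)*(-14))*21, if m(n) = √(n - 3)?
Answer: -294*√2 ≈ -415.78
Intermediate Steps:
m(n) = √(-3 + n)
(m(5)*(-14))*21 = (√(-3 + 5)*(-14))*21 = (√2*(-14))*21 = -14*√2*21 = -294*√2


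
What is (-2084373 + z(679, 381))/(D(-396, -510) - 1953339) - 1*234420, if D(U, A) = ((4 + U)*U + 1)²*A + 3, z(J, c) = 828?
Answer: -320103555915878375/1365512993414 ≈ -2.3442e+5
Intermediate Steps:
D(U, A) = 3 + A*(1 + U*(4 + U))² (D(U, A) = (U*(4 + U) + 1)²*A + 3 = (1 + U*(4 + U))²*A + 3 = A*(1 + U*(4 + U))² + 3 = 3 + A*(1 + U*(4 + U))²)
(-2084373 + z(679, 381))/(D(-396, -510) - 1953339) - 1*234420 = (-2084373 + 828)/((3 - 510*(1 + (-396)² + 4*(-396))²) - 1953339) - 1*234420 = -2083545/((3 - 510*(1 + 156816 - 1584)²) - 1953339) - 234420 = -2083545/((3 - 510*155233²) - 1953339) - 234420 = -2083545/((3 - 510*24097284289) - 1953339) - 234420 = -2083545/((3 - 12289614987390) - 1953339) - 234420 = -2083545/(-12289614987387 - 1953339) - 234420 = -2083545/(-12289616940726) - 234420 = -2083545*(-1/12289616940726) - 234420 = 231505/1365512993414 - 234420 = -320103555915878375/1365512993414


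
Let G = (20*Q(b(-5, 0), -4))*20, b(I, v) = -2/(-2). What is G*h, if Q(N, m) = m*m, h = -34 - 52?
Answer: -550400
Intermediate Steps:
b(I, v) = 1 (b(I, v) = -2*(-½) = 1)
h = -86
Q(N, m) = m²
G = 6400 (G = (20*(-4)²)*20 = (20*16)*20 = 320*20 = 6400)
G*h = 6400*(-86) = -550400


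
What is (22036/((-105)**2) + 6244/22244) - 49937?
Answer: -437356995172/8758575 ≈ -49935.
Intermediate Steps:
(22036/((-105)**2) + 6244/22244) - 49937 = (22036/11025 + 6244*(1/22244)) - 49937 = (22036*(1/11025) + 1561/5561) - 49937 = (3148/1575 + 1561/5561) - 49937 = 19964603/8758575 - 49937 = -437356995172/8758575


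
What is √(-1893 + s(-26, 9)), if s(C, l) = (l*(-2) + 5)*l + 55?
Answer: I*√1955 ≈ 44.215*I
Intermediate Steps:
s(C, l) = 55 + l*(5 - 2*l) (s(C, l) = (-2*l + 5)*l + 55 = (5 - 2*l)*l + 55 = l*(5 - 2*l) + 55 = 55 + l*(5 - 2*l))
√(-1893 + s(-26, 9)) = √(-1893 + (55 - 2*9² + 5*9)) = √(-1893 + (55 - 2*81 + 45)) = √(-1893 + (55 - 162 + 45)) = √(-1893 - 62) = √(-1955) = I*√1955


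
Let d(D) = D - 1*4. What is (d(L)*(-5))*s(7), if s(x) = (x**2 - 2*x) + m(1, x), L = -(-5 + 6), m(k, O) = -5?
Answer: 750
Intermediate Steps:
L = -1 (L = -1*1 = -1)
d(D) = -4 + D (d(D) = D - 4 = -4 + D)
s(x) = -5 + x**2 - 2*x (s(x) = (x**2 - 2*x) - 5 = -5 + x**2 - 2*x)
(d(L)*(-5))*s(7) = ((-4 - 1)*(-5))*(-5 + 7**2 - 2*7) = (-5*(-5))*(-5 + 49 - 14) = 25*30 = 750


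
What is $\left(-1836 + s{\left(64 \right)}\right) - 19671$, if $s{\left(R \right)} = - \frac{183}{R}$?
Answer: $- \frac{1376631}{64} \approx -21510.0$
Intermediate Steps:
$\left(-1836 + s{\left(64 \right)}\right) - 19671 = \left(-1836 - \frac{183}{64}\right) - 19671 = - \frac{117687}{64} - 19671 = - \frac{1376631}{64}$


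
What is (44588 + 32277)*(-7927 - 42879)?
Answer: -3905203190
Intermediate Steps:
(44588 + 32277)*(-7927 - 42879) = 76865*(-50806) = -3905203190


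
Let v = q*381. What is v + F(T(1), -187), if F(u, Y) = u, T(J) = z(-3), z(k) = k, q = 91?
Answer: 34668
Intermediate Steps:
T(J) = -3
v = 34671 (v = 91*381 = 34671)
v + F(T(1), -187) = 34671 - 3 = 34668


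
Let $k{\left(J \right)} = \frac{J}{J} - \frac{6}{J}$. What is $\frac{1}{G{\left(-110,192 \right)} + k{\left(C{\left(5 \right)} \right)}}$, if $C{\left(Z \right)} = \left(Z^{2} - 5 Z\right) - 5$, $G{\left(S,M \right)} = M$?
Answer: $\frac{5}{971} \approx 0.0051493$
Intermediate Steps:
$C{\left(Z \right)} = -5 + Z^{2} - 5 Z$
$k{\left(J \right)} = 1 - \frac{6}{J}$
$\frac{1}{G{\left(-110,192 \right)} + k{\left(C{\left(5 \right)} \right)}} = \frac{1}{192 + \frac{-6 - \left(30 - 25\right)}{-5 + 5^{2} - 25}} = \frac{1}{192 + \frac{-6 - 5}{-5 + 25 - 25}} = \frac{1}{192 + \frac{-6 - 5}{-5}} = \frac{1}{192 - - \frac{11}{5}} = \frac{1}{192 + \frac{11}{5}} = \frac{1}{\frac{971}{5}} = \frac{5}{971}$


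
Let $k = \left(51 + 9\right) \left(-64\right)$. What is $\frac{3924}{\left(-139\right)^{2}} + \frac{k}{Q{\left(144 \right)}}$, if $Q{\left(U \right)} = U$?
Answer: $- \frac{1533908}{57963} \approx -26.464$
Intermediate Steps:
$k = -3840$ ($k = 60 \left(-64\right) = -3840$)
$\frac{3924}{\left(-139\right)^{2}} + \frac{k}{Q{\left(144 \right)}} = \frac{3924}{\left(-139\right)^{2}} - \frac{3840}{144} = \frac{3924}{19321} - \frac{80}{3} = - \frac{1533908}{57963}$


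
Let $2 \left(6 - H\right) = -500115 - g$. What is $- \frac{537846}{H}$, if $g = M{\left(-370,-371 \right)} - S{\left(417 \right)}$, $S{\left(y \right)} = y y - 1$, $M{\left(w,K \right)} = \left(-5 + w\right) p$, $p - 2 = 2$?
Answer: $- \frac{1075692}{324739} \approx -3.3125$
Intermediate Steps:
$p = 4$ ($p = 2 + 2 = 4$)
$M{\left(w,K \right)} = -20 + 4 w$ ($M{\left(w,K \right)} = \left(-5 + w\right) 4 = -20 + 4 w$)
$S{\left(y \right)} = -1 + y^{2}$ ($S{\left(y \right)} = y^{2} - 1 = -1 + y^{2}$)
$g = -175388$ ($g = \left(-20 + 4 \left(-370\right)\right) - \left(-1 + 417^{2}\right) = \left(-20 - 1480\right) - \left(-1 + 173889\right) = -1500 - 173888 = -175388$)
$H = \frac{324739}{2}$ ($H = 6 - \frac{-500115 - -175388}{2} = 6 - \frac{-500115 + 175388}{2} = 6 - - \frac{324727}{2} = 6 + \frac{324727}{2} = \frac{324739}{2} \approx 1.6237 \cdot 10^{5}$)
$- \frac{537846}{H} = - \frac{537846}{\frac{324739}{2}} = \left(-537846\right) \frac{2}{324739} = - \frac{1075692}{324739}$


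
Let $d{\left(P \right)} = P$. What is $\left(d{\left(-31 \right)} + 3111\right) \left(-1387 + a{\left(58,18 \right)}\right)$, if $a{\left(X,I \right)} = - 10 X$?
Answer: $-6058360$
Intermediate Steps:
$\left(d{\left(-31 \right)} + 3111\right) \left(-1387 + a{\left(58,18 \right)}\right) = \left(-31 + 3111\right) \left(-1387 - 580\right) = 3080 \left(-1387 - 580\right) = 3080 \left(-1967\right) = -6058360$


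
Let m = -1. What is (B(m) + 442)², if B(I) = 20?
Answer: 213444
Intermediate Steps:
(B(m) + 442)² = (20 + 442)² = 462² = 213444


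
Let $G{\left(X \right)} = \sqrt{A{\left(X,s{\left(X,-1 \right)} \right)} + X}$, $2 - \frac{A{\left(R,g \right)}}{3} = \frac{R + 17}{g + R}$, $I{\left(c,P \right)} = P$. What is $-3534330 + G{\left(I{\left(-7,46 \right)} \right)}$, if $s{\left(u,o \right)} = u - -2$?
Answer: $-3534330 + \frac{\sqrt{441706}}{94} \approx -3.5343 \cdot 10^{6}$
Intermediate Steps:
$s{\left(u,o \right)} = 2 + u$ ($s{\left(u,o \right)} = u + 2 = 2 + u$)
$A{\left(R,g \right)} = 6 - \frac{3 \left(17 + R\right)}{R + g}$ ($A{\left(R,g \right)} = 6 - 3 \frac{R + 17}{g + R} = 6 - 3 \frac{17 + R}{R + g} = 6 - \frac{3 \left(17 + R\right)}{R + g}$)
$G{\left(X \right)} = \sqrt{X + \frac{3 \left(-13 + 3 X\right)}{2 + 2 X}}$ ($G{\left(X \right)} = \sqrt{\frac{3 \left(-17 + X + 2 \left(2 + X\right)\right)}{X + \left(2 + X\right)} + X} = \sqrt{\frac{3 \left(-17 + X + \left(4 + 2 X\right)\right)}{2 + 2 X} + X} = \sqrt{\frac{3 \left(-13 + 3 X\right)}{2 + 2 X} + X} = \sqrt{X + \frac{3 \left(-13 + 3 X\right)}{2 + 2 X}}$)
$-3534330 + G{\left(I{\left(-7,46 \right)} \right)} = -3534330 + \frac{\sqrt{2} \sqrt{\frac{-39 + 2 \cdot 46^{2} + 11 \cdot 46}{1 + 46}}}{2} = -3534330 + \frac{\sqrt{2} \sqrt{\frac{-39 + 2 \cdot 2116 + 506}{47}}}{2} = -3534330 + \frac{\sqrt{2} \sqrt{\frac{-39 + 4232 + 506}{47}}}{2} = -3534330 + \frac{\sqrt{2} \sqrt{\frac{1}{47} \cdot 4699}}{2} = -3534330 + \frac{\sqrt{2} \sqrt{\frac{4699}{47}}}{2} = -3534330 + \frac{\sqrt{2} \frac{\sqrt{220853}}{47}}{2} = -3534330 + \frac{\sqrt{441706}}{94}$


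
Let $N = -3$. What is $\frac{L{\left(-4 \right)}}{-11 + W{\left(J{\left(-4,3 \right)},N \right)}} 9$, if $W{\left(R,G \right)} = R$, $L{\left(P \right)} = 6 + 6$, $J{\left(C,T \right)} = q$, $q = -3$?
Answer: $- \frac{54}{7} \approx -7.7143$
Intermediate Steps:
$J{\left(C,T \right)} = -3$
$L{\left(P \right)} = 12$
$\frac{L{\left(-4 \right)}}{-11 + W{\left(J{\left(-4,3 \right)},N \right)}} 9 = \frac{1}{-11 - 3} \cdot 12 \cdot 9 = \frac{1}{-14} \cdot 12 \cdot 9 = \left(- \frac{1}{14}\right) 12 \cdot 9 = \left(- \frac{6}{7}\right) 9 = - \frac{54}{7}$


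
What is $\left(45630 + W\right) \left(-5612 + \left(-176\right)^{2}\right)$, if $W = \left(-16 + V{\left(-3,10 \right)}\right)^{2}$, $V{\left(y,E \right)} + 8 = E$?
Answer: $1162330664$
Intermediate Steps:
$V{\left(y,E \right)} = -8 + E$
$W = 196$ ($W = \left(-16 + \left(-8 + 10\right)\right)^{2} = \left(-16 + 2\right)^{2} = \left(-14\right)^{2} = 196$)
$\left(45630 + W\right) \left(-5612 + \left(-176\right)^{2}\right) = \left(45630 + 196\right) \left(-5612 + \left(-176\right)^{2}\right) = 45826 \left(-5612 + 30976\right) = 45826 \cdot 25364 = 1162330664$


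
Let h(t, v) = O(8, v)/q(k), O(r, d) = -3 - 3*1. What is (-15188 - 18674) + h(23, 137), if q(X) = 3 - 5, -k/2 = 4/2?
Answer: -33859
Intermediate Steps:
O(r, d) = -6 (O(r, d) = -3 - 3 = -6)
k = -4 (k = -8/2 = -2*2 = -4)
q(X) = -2
h(t, v) = 3 (h(t, v) = -6/(-2) = -6*(-1/2) = 3)
(-15188 - 18674) + h(23, 137) = (-15188 - 18674) + 3 = -33862 + 3 = -33859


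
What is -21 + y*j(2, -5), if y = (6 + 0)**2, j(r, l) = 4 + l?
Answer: -57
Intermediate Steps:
y = 36 (y = 6**2 = 36)
-21 + y*j(2, -5) = -21 + 36*(4 - 5) = -21 + 36*(-1) = -21 - 36 = -57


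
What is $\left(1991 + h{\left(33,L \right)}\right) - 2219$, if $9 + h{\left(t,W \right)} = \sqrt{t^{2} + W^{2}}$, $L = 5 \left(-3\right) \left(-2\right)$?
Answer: $-237 + 3 \sqrt{221} \approx -192.4$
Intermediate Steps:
$L = 30$ ($L = \left(-15\right) \left(-2\right) = 30$)
$h{\left(t,W \right)} = -9 + \sqrt{W^{2} + t^{2}}$ ($h{\left(t,W \right)} = -9 + \sqrt{t^{2} + W^{2}} = -9 + \sqrt{W^{2} + t^{2}}$)
$\left(1991 + h{\left(33,L \right)}\right) - 2219 = \left(1991 - \left(9 - \sqrt{30^{2} + 33^{2}}\right)\right) - 2219 = \left(1991 - \left(9 - \sqrt{900 + 1089}\right)\right) - 2219 = \left(1991 - \left(9 - \sqrt{1989}\right)\right) - 2219 = \left(1991 - \left(9 - 3 \sqrt{221}\right)\right) - 2219 = \left(1982 + 3 \sqrt{221}\right) - 2219 = -237 + 3 \sqrt{221}$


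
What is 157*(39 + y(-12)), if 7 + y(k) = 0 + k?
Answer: 3140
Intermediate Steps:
y(k) = -7 + k (y(k) = -7 + (0 + k) = -7 + k)
157*(39 + y(-12)) = 157*(39 + (-7 - 12)) = 157*(39 - 19) = 157*20 = 3140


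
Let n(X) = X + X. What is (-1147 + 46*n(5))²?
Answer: 471969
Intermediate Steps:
n(X) = 2*X
(-1147 + 46*n(5))² = (-1147 + 46*(2*5))² = (-1147 + 46*10)² = (-1147 + 460)² = (-687)² = 471969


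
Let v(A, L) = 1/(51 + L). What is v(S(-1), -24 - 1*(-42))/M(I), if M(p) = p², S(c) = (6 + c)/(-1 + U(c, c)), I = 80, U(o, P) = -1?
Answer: 1/441600 ≈ 2.2645e-6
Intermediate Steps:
S(c) = -3 - c/2 (S(c) = (6 + c)/(-1 - 1) = (6 + c)/(-2) = (6 + c)*(-½) = -3 - c/2)
v(S(-1), -24 - 1*(-42))/M(I) = 1/((51 + (-24 - 1*(-42)))*(80²)) = 1/((51 + (-24 + 42))*6400) = (1/6400)/(51 + 18) = (1/6400)/69 = (1/69)*(1/6400) = 1/441600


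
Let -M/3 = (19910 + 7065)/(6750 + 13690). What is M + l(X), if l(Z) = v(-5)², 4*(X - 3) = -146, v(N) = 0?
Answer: -16185/4088 ≈ -3.9591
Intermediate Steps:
X = -67/2 (X = 3 + (¼)*(-146) = 3 - 73/2 = -67/2 ≈ -33.500)
l(Z) = 0 (l(Z) = 0² = 0)
M = -16185/4088 (M = -3*(19910 + 7065)/(6750 + 13690) = -80925/20440 = -3*5395/4088 = -16185/4088 ≈ -3.9591)
M + l(X) = -16185/4088 + 0 = -16185/4088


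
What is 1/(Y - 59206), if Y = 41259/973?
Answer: -973/57566179 ≈ -1.6902e-5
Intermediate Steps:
Y = 41259/973 (Y = 41259*(1/973) = 41259/973 ≈ 42.404)
1/(Y - 59206) = 1/(41259/973 - 59206) = 1/(-57566179/973) = -973/57566179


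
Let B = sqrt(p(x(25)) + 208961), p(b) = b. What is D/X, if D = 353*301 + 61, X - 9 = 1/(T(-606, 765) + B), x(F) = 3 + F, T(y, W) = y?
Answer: 75675208869/6403550 + 159471*sqrt(23221)/6403550 ≈ 11821.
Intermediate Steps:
B = 3*sqrt(23221) (B = sqrt((3 + 25) + 208961) = sqrt(28 + 208961) = sqrt(208989) = 3*sqrt(23221) ≈ 457.15)
X = 9 + 1/(-606 + 3*sqrt(23221)) ≈ 8.9933
D = 106314 (D = 106253 + 61 = 106314)
D/X = 106314/(474539/52749 - sqrt(23221)/52749)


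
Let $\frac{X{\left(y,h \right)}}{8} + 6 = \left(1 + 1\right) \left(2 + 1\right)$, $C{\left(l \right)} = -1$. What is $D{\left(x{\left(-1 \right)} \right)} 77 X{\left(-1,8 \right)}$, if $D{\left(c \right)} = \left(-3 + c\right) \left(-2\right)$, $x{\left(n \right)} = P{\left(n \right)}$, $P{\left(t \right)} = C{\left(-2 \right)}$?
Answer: $0$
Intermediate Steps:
$P{\left(t \right)} = -1$
$x{\left(n \right)} = -1$
$X{\left(y,h \right)} = 0$ ($X{\left(y,h \right)} = -48 + 8 \left(1 + 1\right) \left(2 + 1\right) = -48 + 8 \cdot 2 \cdot 3 = -48 + 8 \cdot 6 = -48 + 48 = 0$)
$D{\left(c \right)} = 6 - 2 c$
$D{\left(x{\left(-1 \right)} \right)} 77 X{\left(-1,8 \right)} = \left(6 - -2\right) 77 \cdot 0 = \left(6 + 2\right) 77 \cdot 0 = 8 \cdot 77 \cdot 0 = 616 \cdot 0 = 0$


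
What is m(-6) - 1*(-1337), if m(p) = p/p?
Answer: 1338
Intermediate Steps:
m(p) = 1
m(-6) - 1*(-1337) = 1 - 1*(-1337) = 1 + 1337 = 1338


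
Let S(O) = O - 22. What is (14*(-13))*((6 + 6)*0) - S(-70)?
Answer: 92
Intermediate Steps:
S(O) = -22 + O
(14*(-13))*((6 + 6)*0) - S(-70) = (14*(-13))*((6 + 6)*0) - (-22 - 70) = -2184*0 - 1*(-92) = -182*0 + 92 = 0 + 92 = 92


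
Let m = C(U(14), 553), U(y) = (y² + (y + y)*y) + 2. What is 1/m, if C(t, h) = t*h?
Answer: 1/326270 ≈ 3.0649e-6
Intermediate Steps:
U(y) = 2 + 3*y² (U(y) = (y² + (2*y)*y) + 2 = (y² + 2*y²) + 2 = 3*y² + 2 = 2 + 3*y²)
C(t, h) = h*t
m = 326270 (m = 553*(2 + 3*14²) = 553*(2 + 3*196) = 553*(2 + 588) = 553*590 = 326270)
1/m = 1/326270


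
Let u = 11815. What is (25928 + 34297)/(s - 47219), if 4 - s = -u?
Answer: -803/472 ≈ -1.7013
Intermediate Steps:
s = 11819 (s = 4 - (-1)*11815 = 4 - 1*(-11815) = 4 + 11815 = 11819)
(25928 + 34297)/(s - 47219) = (25928 + 34297)/(11819 - 47219) = 60225/(-35400) = 60225*(-1/35400) = -803/472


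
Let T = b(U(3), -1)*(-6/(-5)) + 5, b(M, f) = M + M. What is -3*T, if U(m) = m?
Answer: -183/5 ≈ -36.600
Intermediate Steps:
b(M, f) = 2*M
T = 61/5 (T = (2*3)*(-6/(-5)) + 5 = 6*(-6*(-⅕)) + 5 = 6*(6/5) + 5 = 36/5 + 5 = 61/5 ≈ 12.200)
-3*T = -3*61/5 = -183/5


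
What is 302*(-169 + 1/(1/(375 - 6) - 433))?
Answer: -4077379463/79888 ≈ -51039.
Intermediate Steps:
302*(-169 + 1/(1/(375 - 6) - 433)) = 302*(-169 + 1/(1/369 - 433)) = 302*(-169 + 1/(-159776/369)) = 302*(-169 - 369/159776) = 302*(-27002513/159776) = -4077379463/79888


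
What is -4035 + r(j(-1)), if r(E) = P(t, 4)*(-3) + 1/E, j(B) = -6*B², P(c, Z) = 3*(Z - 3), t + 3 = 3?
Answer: -24265/6 ≈ -4044.2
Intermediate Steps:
t = 0 (t = -3 + 3 = 0)
P(c, Z) = -9 + 3*Z (P(c, Z) = 3*(-3 + Z) = -9 + 3*Z)
r(E) = -9 + 1/E (r(E) = (-9 + 3*4)*(-3) + 1/E = (-9 + 12)*(-3) + 1/E = 3*(-3) + 1/E = -9 + 1/E)
-4035 + r(j(-1)) = -4035 + (-9 + 1/(-6*(-1)²)) = -4035 + (-9 + 1/(-6*1)) = -4035 + (-9 + 1/(-6)) = -4035 + (-9 - ⅙) = -4035 - 55/6 = -24265/6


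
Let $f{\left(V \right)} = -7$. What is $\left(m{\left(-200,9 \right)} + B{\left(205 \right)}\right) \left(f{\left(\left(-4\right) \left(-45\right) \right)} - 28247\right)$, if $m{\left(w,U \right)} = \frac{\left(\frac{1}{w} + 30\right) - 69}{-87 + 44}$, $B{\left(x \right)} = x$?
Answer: $- \frac{25016105727}{4300} \approx -5.8177 \cdot 10^{6}$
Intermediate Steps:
$m{\left(w,U \right)} = \frac{39}{43} - \frac{1}{43 w}$ ($m{\left(w,U \right)} = \frac{\left(30 + \frac{1}{w}\right) - 69}{-43} = \left(-39 + \frac{1}{w}\right) \left(- \frac{1}{43}\right) = \frac{39}{43} - \frac{1}{43 w}$)
$\left(m{\left(-200,9 \right)} + B{\left(205 \right)}\right) \left(f{\left(\left(-4\right) \left(-45\right) \right)} - 28247\right) = \left(\frac{-1 + 39 \left(-200\right)}{43 \left(-200\right)} + 205\right) \left(-7 - 28247\right) = \left(\frac{1}{43} \left(- \frac{1}{200}\right) \left(-1 - 7800\right) + 205\right) \left(-28254\right) = \left(\frac{1}{43} \left(- \frac{1}{200}\right) \left(-7801\right) + 205\right) \left(-28254\right) = \left(\frac{7801}{8600} + 205\right) \left(-28254\right) = \frac{1770801}{8600} \left(-28254\right) = - \frac{25016105727}{4300}$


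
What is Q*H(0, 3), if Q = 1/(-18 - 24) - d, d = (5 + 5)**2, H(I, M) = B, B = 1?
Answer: -4201/42 ≈ -100.02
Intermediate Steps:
H(I, M) = 1
d = 100 (d = 10**2 = 100)
Q = -4201/42 (Q = 1/(-18 - 24) - 1*100 = 1/(-42) - 100 = -1/42 - 100 = -4201/42 ≈ -100.02)
Q*H(0, 3) = -4201/42*1 = -4201/42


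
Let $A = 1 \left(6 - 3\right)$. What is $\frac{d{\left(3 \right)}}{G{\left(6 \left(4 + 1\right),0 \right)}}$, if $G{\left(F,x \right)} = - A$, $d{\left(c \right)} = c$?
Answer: $-1$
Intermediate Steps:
$A = 3$ ($A = 1 \cdot 3 = 3$)
$G{\left(F,x \right)} = -3$ ($G{\left(F,x \right)} = \left(-1\right) 3 = -3$)
$\frac{d{\left(3 \right)}}{G{\left(6 \left(4 + 1\right),0 \right)}} = \frac{1}{-3} \cdot 3 = \left(- \frac{1}{3}\right) 3 = -1$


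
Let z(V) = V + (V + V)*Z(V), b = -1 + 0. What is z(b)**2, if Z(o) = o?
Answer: 1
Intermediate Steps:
b = -1
z(V) = V + 2*V**2 (z(V) = V + (V + V)*V = V + (2*V)*V = V + 2*V**2)
z(b)**2 = (-(1 + 2*(-1)))**2 = (-(1 - 2))**2 = (-1*(-1))**2 = 1**2 = 1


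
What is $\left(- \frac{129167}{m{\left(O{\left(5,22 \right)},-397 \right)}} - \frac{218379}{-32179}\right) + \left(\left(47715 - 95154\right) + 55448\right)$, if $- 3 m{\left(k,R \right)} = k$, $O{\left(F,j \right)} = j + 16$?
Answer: $\frac{3181587757}{174686} \approx 18213.0$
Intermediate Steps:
$O{\left(F,j \right)} = 16 + j$
$m{\left(k,R \right)} = - \frac{k}{3}$
$\left(- \frac{129167}{m{\left(O{\left(5,22 \right)},-397 \right)}} - \frac{218379}{-32179}\right) + \left(\left(47715 - 95154\right) + 55448\right) = \left(- \frac{129167}{\left(- \frac{1}{3}\right) \left(16 + 22\right)} - \frac{218379}{-32179}\right) + \left(\left(47715 - 95154\right) + 55448\right) = \left(- \frac{129167}{\left(- \frac{1}{3}\right) 38} - - \frac{31197}{4597}\right) + \left(-47439 + 55448\right) = \left(- \frac{129167}{- \frac{38}{3}} + \frac{31197}{4597}\right) + 8009 = \left(\left(-129167\right) \left(- \frac{3}{38}\right) + \frac{31197}{4597}\right) + 8009 = \left(\frac{387501}{38} + \frac{31197}{4597}\right) + 8009 = \frac{1782527583}{174686} + 8009 = \frac{3181587757}{174686}$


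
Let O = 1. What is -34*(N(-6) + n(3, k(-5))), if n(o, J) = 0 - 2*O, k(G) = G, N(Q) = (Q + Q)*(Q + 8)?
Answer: 884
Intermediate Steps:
N(Q) = 2*Q*(8 + Q) (N(Q) = (2*Q)*(8 + Q) = 2*Q*(8 + Q))
n(o, J) = -2 (n(o, J) = 0 - 2*1 = 0 - 2 = -2)
-34*(N(-6) + n(3, k(-5))) = -34*(2*(-6)*(8 - 6) - 2) = -34*(2*(-6)*2 - 2) = -34*(-24 - 2) = -34*(-26) = 884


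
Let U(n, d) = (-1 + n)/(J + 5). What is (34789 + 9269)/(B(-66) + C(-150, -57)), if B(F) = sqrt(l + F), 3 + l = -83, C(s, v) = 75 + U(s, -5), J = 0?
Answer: 2056040/2249 - 183575*I*sqrt(38)/4498 ≈ 914.2 - 251.59*I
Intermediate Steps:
U(n, d) = -1/5 + n/5 (U(n, d) = (-1 + n)/(0 + 5) = (-1 + n)/5 = (-1 + n)*(1/5) = -1/5 + n/5)
C(s, v) = 374/5 + s/5 (C(s, v) = 75 + (-1/5 + s/5) = 374/5 + s/5)
l = -86 (l = -3 - 83 = -86)
B(F) = sqrt(-86 + F)
(34789 + 9269)/(B(-66) + C(-150, -57)) = (34789 + 9269)/(sqrt(-86 - 66) + (374/5 + (1/5)*(-150))) = 44058/(sqrt(-152) + (374/5 - 30)) = 44058/(2*I*sqrt(38) + 224/5) = 44058/(224/5 + 2*I*sqrt(38))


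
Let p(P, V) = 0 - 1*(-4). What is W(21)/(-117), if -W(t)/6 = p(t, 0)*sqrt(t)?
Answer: 8*sqrt(21)/39 ≈ 0.94002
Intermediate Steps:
p(P, V) = 4 (p(P, V) = 0 + 4 = 4)
W(t) = -24*sqrt(t)
W(21)/(-117) = -24*sqrt(21)/(-117) = -24*sqrt(21)*(-1/117) = 8*sqrt(21)/39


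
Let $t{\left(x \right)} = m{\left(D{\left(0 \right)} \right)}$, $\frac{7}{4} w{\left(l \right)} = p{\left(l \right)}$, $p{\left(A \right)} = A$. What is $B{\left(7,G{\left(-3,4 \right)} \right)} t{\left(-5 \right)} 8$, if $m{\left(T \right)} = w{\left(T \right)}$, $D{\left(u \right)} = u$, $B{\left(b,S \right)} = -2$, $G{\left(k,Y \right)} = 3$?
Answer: $0$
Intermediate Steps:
$w{\left(l \right)} = \frac{4 l}{7}$
$m{\left(T \right)} = \frac{4 T}{7}$
$t{\left(x \right)} = 0$ ($t{\left(x \right)} = \frac{4}{7} \cdot 0 = 0$)
$B{\left(7,G{\left(-3,4 \right)} \right)} t{\left(-5 \right)} 8 = \left(-2\right) 0 \cdot 8 = 0 \cdot 8 = 0$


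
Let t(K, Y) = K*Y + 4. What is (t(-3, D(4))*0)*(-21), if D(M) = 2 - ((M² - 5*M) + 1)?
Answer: 0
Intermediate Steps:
D(M) = 1 - M² + 5*M (D(M) = 2 - (1 + M² - 5*M) = 2 + (-1 - M² + 5*M) = 1 - M² + 5*M)
t(K, Y) = 4 + K*Y
(t(-3, D(4))*0)*(-21) = ((4 - 3*(1 - 1*4² + 5*4))*0)*(-21) = ((4 - 3*(1 - 1*16 + 20))*0)*(-21) = ((4 - 3*(1 - 16 + 20))*0)*(-21) = ((4 - 3*5)*0)*(-21) = ((4 - 15)*0)*(-21) = -11*0*(-21) = 0*(-21) = 0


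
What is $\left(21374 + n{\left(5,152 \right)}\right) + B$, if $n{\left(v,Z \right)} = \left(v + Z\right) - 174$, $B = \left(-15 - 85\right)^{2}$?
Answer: $31357$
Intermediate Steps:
$B = 10000$ ($B = \left(-100\right)^{2} = 10000$)
$n{\left(v,Z \right)} = -174 + Z + v$ ($n{\left(v,Z \right)} = \left(Z + v\right) - 174 = -174 + Z + v$)
$\left(21374 + n{\left(5,152 \right)}\right) + B = \left(21374 + \left(-174 + 152 + 5\right)\right) + 10000 = \left(21374 - 17\right) + 10000 = 21357 + 10000 = 31357$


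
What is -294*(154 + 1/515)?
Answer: -23317434/515 ≈ -45277.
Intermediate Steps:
-294*(154 + 1/515) = -294*79311/515 = -23317434/515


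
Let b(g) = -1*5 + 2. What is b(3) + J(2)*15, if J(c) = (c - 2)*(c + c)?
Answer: -3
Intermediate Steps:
J(c) = 2*c*(-2 + c) (J(c) = (-2 + c)*(2*c) = 2*c*(-2 + c))
b(g) = -3 (b(g) = -5 + 2 = -3)
b(3) + J(2)*15 = -3 + (2*2*(-2 + 2))*15 = -3 + (2*2*0)*15 = -3 + 0*15 = -3 + 0 = -3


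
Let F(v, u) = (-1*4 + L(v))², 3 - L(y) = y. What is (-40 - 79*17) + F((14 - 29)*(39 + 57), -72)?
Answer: 2069338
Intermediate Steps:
L(y) = 3 - y
F(v, u) = (-1 - v)² (F(v, u) = (-1*4 + (3 - v))² = (-4 + (3 - v))² = (-1 - v)²)
(-40 - 79*17) + F((14 - 29)*(39 + 57), -72) = (-40 - 79*17) + (1 + (14 - 29)*(39 + 57))² = (-40 - 1343) + (1 - 15*96)² = -1383 + (1 - 1440)² = -1383 + (-1439)² = -1383 + 2070721 = 2069338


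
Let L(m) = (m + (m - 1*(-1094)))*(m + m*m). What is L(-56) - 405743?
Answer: 2618817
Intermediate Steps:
L(m) = (1094 + 2*m)*(m + m²) (L(m) = (m + (m + 1094))*(m + m²) = (m + (1094 + m))*(m + m²) = (1094 + 2*m)*(m + m²))
L(-56) - 405743 = 2*(-56)*(547 + (-56)² + 548*(-56)) - 405743 = 2*(-56)*(547 + 3136 - 30688) - 405743 = 2*(-56)*(-27005) - 405743 = 3024560 - 405743 = 2618817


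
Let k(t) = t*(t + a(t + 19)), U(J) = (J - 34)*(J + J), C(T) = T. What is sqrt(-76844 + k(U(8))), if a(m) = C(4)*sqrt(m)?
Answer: 2*sqrt(24053 - 416*I*sqrt(397)) ≈ 314.62 - 52.69*I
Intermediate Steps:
a(m) = 4*sqrt(m)
U(J) = 2*J*(-34 + J) (U(J) = (-34 + J)*(2*J) = 2*J*(-34 + J))
k(t) = t*(t + 4*sqrt(19 + t)) (k(t) = t*(t + 4*sqrt(t + 19)) = t*(t + 4*sqrt(19 + t)))
sqrt(-76844 + k(U(8))) = sqrt(-76844 + (2*8*(-34 + 8))*(2*8*(-34 + 8) + 4*sqrt(19 + 2*8*(-34 + 8)))) = sqrt(-76844 + (2*8*(-26))*(2*8*(-26) + 4*sqrt(19 + 2*8*(-26)))) = sqrt(-76844 - 416*(-416 + 4*sqrt(19 - 416))) = sqrt(-76844 - 416*(-416 + 4*sqrt(-397))) = sqrt(-76844 - 416*(-416 + 4*(I*sqrt(397)))) = sqrt(-76844 - 416*(-416 + 4*I*sqrt(397))) = sqrt(-76844 + (173056 - 1664*I*sqrt(397))) = sqrt(96212 - 1664*I*sqrt(397))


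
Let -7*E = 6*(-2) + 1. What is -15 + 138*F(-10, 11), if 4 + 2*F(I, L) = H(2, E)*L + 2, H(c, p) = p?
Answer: 7278/7 ≈ 1039.7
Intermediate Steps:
E = 11/7 (E = -(6*(-2) + 1)/7 = -(-12 + 1)/7 = -⅐*(-11) = 11/7 ≈ 1.5714)
F(I, L) = -1 + 11*L/14 (F(I, L) = -2 + (11*L/7 + 2)/2 = -2 + (2 + 11*L/7)/2 = -2 + (1 + 11*L/14) = -1 + 11*L/14)
-15 + 138*F(-10, 11) = -15 + 138*(-1 + (11/14)*11) = -15 + 138*(-1 + 121/14) = -15 + 138*(107/14) = -15 + 7383/7 = 7278/7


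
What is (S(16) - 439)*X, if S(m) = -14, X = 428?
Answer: -193884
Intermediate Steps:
(S(16) - 439)*X = (-14 - 439)*428 = -453*428 = -193884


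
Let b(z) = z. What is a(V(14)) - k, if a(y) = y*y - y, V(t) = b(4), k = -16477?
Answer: 16489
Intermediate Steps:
V(t) = 4
a(y) = y² - y
a(V(14)) - k = 4*(-1 + 4) - 1*(-16477) = 4*3 + 16477 = 12 + 16477 = 16489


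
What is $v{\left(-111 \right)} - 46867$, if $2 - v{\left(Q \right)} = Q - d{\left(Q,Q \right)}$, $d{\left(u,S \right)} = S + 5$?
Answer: $-46860$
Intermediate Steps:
$d{\left(u,S \right)} = 5 + S$
$v{\left(Q \right)} = 7$ ($v{\left(Q \right)} = 2 - \left(Q - \left(5 + Q\right)\right) = 2 - -5 = 2 + 5 = 7$)
$v{\left(-111 \right)} - 46867 = 7 - 46867 = -46860$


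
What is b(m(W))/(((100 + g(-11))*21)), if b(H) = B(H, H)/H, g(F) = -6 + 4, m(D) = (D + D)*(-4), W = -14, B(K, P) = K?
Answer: 1/2058 ≈ 0.00048591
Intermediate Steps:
m(D) = -8*D (m(D) = (2*D)*(-4) = -8*D)
g(F) = -2
b(H) = 1 (b(H) = H/H = 1)
b(m(W))/(((100 + g(-11))*21)) = 1/((100 - 2)*21) = 1/(98*21) = 1/2058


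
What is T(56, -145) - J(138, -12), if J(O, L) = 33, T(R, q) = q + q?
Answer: -323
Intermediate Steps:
T(R, q) = 2*q
T(56, -145) - J(138, -12) = 2*(-145) - 1*33 = -290 - 33 = -323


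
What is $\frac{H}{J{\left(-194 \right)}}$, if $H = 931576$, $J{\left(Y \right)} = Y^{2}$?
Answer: $\frac{232894}{9409} \approx 24.752$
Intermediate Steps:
$\frac{H}{J{\left(-194 \right)}} = \frac{931576}{\left(-194\right)^{2}} = \frac{931576}{37636} = 931576 \cdot \frac{1}{37636} = \frac{232894}{9409}$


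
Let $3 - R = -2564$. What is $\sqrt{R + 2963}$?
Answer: $\sqrt{5530} \approx 74.364$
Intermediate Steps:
$R = 2567$ ($R = 3 - -2564 = 3 + 2564 = 2567$)
$\sqrt{R + 2963} = \sqrt{2567 + 2963} = \sqrt{5530}$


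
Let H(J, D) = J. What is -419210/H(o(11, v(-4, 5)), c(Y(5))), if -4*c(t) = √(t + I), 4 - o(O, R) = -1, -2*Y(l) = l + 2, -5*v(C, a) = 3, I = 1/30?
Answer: -83842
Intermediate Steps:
I = 1/30 ≈ 0.033333
v(C, a) = -⅗ (v(C, a) = -⅕*3 = -⅗)
Y(l) = -1 - l/2 (Y(l) = -(l + 2)/2 = -(2 + l)/2 = -1 - l/2)
o(O, R) = 5 (o(O, R) = 4 - 1*(-1) = 4 + 1 = 5)
c(t) = -√(1/30 + t)/4 (c(t) = -√(t + 1/30)/4 = -√(1/30 + t)/4)
-419210/H(o(11, v(-4, 5)), c(Y(5))) = -419210/5 = -419210*⅕ = -83842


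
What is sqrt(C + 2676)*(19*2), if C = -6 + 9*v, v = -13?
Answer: 38*sqrt(2553) ≈ 1920.0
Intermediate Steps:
C = -123 (C = -6 + 9*(-13) = -6 - 117 = -123)
sqrt(C + 2676)*(19*2) = sqrt(-123 + 2676)*(19*2) = sqrt(2553)*38 = 38*sqrt(2553)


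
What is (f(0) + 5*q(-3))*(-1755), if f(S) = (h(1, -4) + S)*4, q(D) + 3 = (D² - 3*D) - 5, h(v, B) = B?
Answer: -59670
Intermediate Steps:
q(D) = -8 + D² - 3*D (q(D) = -3 + ((D² - 3*D) - 5) = -3 + (-5 + D² - 3*D) = -8 + D² - 3*D)
f(S) = -16 + 4*S (f(S) = (-4 + S)*4 = -16 + 4*S)
(f(0) + 5*q(-3))*(-1755) = ((-16 + 4*0) + 5*(-8 + (-3)² - 3*(-3)))*(-1755) = ((-16 + 0) + 5*(-8 + 9 + 9))*(-1755) = (-16 + 5*10)*(-1755) = (-16 + 50)*(-1755) = 34*(-1755) = -59670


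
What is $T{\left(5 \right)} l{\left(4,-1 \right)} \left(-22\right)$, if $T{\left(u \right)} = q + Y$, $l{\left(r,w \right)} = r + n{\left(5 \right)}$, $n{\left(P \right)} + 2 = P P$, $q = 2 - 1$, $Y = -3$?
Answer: $1188$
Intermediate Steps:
$q = 1$ ($q = 2 - 1 = 1$)
$n{\left(P \right)} = -2 + P^{2}$ ($n{\left(P \right)} = -2 + P P = -2 + P^{2}$)
$l{\left(r,w \right)} = 23 + r$ ($l{\left(r,w \right)} = r - \left(2 - 5^{2}\right) = r + \left(-2 + 25\right) = r + 23 = 23 + r$)
$T{\left(u \right)} = -2$ ($T{\left(u \right)} = 1 - 3 = -2$)
$T{\left(5 \right)} l{\left(4,-1 \right)} \left(-22\right) = - 2 \left(23 + 4\right) \left(-22\right) = \left(-2\right) 27 \left(-22\right) = \left(-54\right) \left(-22\right) = 1188$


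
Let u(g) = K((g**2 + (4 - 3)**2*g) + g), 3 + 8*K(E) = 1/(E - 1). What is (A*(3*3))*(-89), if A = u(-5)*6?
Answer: 98523/56 ≈ 1759.3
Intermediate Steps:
K(E) = -3/8 + 1/(8*(-1 + E)) (K(E) = -3/8 + 1/(8*(E - 1)) = -3/8 + 1/(8*(-1 + E)))
u(g) = (4 - 6*g - 3*g**2)/(8*(-1 + g**2 + 2*g)) (u(g) = (4 - 3*((g**2 + (4 - 3)**2*g) + g))/(8*(-1 + ((g**2 + (4 - 3)**2*g) + g))) = (4 - 3*((g**2 + 1**2*g) + g))/(8*(-1 + ((g**2 + 1**2*g) + g))) = (4 - 3*((g**2 + 1*g) + g))/(8*(-1 + ((g**2 + 1*g) + g))) = (4 - 3*((g**2 + g) + g))/(8*(-1 + ((g**2 + g) + g))) = (4 - 3*((g + g**2) + g))/(8*(-1 + ((g + g**2) + g))) = (4 - 3*(g**2 + 2*g))/(8*(-1 + (g**2 + 2*g))) = (4 + (-6*g - 3*g**2))/(8*(-1 + g**2 + 2*g)) = (4 - 6*g - 3*g**2)/(8*(-1 + g**2 + 2*g)))
A = -123/56 (A = ((4 - 3*(-5)*(2 - 5))/(8*(-1 - 5*(2 - 5))))*6 = ((4 - 3*(-5)*(-3))/(8*(-1 - 5*(-3))))*6 = ((4 - 45)/(8*(-1 + 15)))*6 = ((1/8)*(-41)/14)*6 = ((1/8)*(1/14)*(-41))*6 = -41/112*6 = -123/56 ≈ -2.1964)
(A*(3*3))*(-89) = -369*3/56*(-89) = -123/56*9*(-89) = -1107/56*(-89) = 98523/56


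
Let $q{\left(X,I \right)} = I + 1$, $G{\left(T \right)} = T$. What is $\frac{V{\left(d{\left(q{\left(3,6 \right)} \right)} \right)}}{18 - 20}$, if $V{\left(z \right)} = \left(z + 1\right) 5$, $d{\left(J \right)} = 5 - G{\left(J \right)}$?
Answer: $\frac{5}{2} \approx 2.5$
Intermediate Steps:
$q{\left(X,I \right)} = 1 + I$
$d{\left(J \right)} = 5 - J$
$V{\left(z \right)} = 5 + 5 z$ ($V{\left(z \right)} = \left(1 + z\right) 5 = 5 + 5 z$)
$\frac{V{\left(d{\left(q{\left(3,6 \right)} \right)} \right)}}{18 - 20} = \frac{5 + 5 \left(5 - \left(1 + 6\right)\right)}{18 - 20} = \frac{5 + 5 \left(5 - 7\right)}{-2} = - \frac{5 + 5 \left(5 - 7\right)}{2} = - \frac{5 + 5 \left(-2\right)}{2} = - \frac{5 - 10}{2} = \left(- \frac{1}{2}\right) \left(-5\right) = \frac{5}{2}$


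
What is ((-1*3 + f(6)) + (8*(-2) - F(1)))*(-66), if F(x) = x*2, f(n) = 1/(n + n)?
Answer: 2761/2 ≈ 1380.5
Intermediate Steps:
f(n) = 1/(2*n)
F(x) = 2*x
((-1*3 + f(6)) + (8*(-2) - F(1)))*(-66) = ((-1*3 + (½)/6) + (8*(-2) - 2))*(-66) = ((-3 + (½)*(⅙)) + (-16 - 1*2))*(-66) = ((-3 + 1/12) + (-16 - 2))*(-66) = (-35/12 - 18)*(-66) = -251/12*(-66) = 2761/2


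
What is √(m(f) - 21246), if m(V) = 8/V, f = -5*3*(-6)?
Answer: I*√4780330/15 ≈ 145.76*I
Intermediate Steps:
f = 90 (f = -15*(-6) = 90)
√(m(f) - 21246) = √(8/90 - 21246) = √(8*(1/90) - 21246) = √(4/45 - 21246) = √(-956066/45) = I*√4780330/15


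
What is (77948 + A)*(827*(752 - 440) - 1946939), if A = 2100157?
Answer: -3678634206075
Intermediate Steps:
(77948 + A)*(827*(752 - 440) - 1946939) = (77948 + 2100157)*(827*(752 - 440) - 1946939) = 2178105*(827*312 - 1946939) = 2178105*(258024 - 1946939) = 2178105*(-1688915) = -3678634206075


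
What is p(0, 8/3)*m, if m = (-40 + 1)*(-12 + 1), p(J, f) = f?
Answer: 1144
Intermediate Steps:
m = 429 (m = -39*(-11) = 429)
p(0, 8/3)*m = (8/3)*429 = 1144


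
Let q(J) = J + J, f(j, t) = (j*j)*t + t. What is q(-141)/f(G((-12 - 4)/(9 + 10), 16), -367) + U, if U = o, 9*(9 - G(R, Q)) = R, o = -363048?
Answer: -163035163288947/449073311 ≈ -3.6305e+5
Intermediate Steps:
G(R, Q) = 9 - R/9
f(j, t) = t + t*j² (f(j, t) = j²*t + t = t*j² + t = t + t*j²)
U = -363048
q(J) = 2*J
q(-141)/f(G((-12 - 4)/(9 + 10), 16), -367) + U = (2*(-141))/((-367*(1 + (9 - (-12 - 4)/(9*(9 + 10)))²))) - 363048 = -282*(-1/(367*(1 + (9 - (-16)/(9*19))²))) - 363048 = -282*(-1/(367*(1 + (9 - ⅑*(-16/19))²))) - 363048 = -282*(-1/(367*(1 + (9 + 16/171)²))) - 363048 = -282*(-1/(367*(1 + (1555/171)²))) - 363048 = -282*(-1/(367*(1 + 2418025/29241))) - 363048 = -282/((-367*2447266/29241)) - 363048 = -282/(-898146622/29241) - 363048 = -282*(-29241/898146622) - 363048 = 4122981/449073311 - 363048 = -163035163288947/449073311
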